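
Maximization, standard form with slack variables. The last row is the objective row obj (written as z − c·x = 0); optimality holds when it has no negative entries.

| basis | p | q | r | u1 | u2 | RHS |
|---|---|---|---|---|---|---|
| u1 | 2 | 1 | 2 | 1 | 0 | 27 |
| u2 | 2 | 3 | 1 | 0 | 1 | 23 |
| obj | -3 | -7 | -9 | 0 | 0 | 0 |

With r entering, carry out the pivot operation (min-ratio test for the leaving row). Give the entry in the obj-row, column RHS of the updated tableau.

Ratio test on column r — row 1: 27/2 = 27/2; row 2: 23/1 = 23. Minimum is 27/2 at row 1 (u1 leaves); pivot element 2.
Divide row 1 by 2; eliminate column r from the other rows.
obj-row update in column RHS: 0 − (-9)·(27/2) = 243/2.

243/2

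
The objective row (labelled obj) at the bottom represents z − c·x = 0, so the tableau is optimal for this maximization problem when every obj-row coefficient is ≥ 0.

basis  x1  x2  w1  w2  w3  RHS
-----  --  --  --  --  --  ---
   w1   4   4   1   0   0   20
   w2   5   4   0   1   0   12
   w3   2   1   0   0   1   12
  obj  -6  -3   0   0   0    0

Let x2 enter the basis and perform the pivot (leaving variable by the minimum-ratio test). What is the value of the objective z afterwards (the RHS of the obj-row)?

9

Ratio test on column x2 — row 1: 20/4 = 5; row 2: 12/4 = 3; row 3: 12/1 = 12. Minimum is 3 at row 2 (w2 leaves); pivot element 4.
Pivot on row 2; the obj-row RHS becomes 0 − (-3)·3 = 9.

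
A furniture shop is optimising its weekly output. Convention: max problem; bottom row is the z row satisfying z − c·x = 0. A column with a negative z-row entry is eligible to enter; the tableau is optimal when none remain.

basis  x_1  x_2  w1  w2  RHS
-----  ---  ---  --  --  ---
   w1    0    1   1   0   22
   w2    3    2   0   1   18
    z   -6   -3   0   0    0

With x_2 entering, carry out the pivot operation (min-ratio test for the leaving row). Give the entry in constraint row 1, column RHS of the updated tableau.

Ratio test on column x_2 — row 1: 22/1 = 22; row 2: 18/2 = 9. Minimum is 9 at row 2 (w2 leaves); pivot element 2.
Divide row 2 by 2; eliminate column x_2 from the other rows.
Row 1 update in column RHS: 22 − 1·9 = 13.

13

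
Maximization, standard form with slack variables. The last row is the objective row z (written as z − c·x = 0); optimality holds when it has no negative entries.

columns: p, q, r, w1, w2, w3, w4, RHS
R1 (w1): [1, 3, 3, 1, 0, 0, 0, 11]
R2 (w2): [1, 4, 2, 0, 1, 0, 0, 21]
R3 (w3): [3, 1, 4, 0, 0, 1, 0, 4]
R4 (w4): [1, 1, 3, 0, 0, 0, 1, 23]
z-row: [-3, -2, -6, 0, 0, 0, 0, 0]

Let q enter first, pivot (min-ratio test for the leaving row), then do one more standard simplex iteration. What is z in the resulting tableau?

Ratio test on column q — row 1: 11/3 = 11/3; row 2: 21/4 = 21/4; row 3: 4/1 = 4; row 4: 23/1 = 23. Minimum is 11/3 at row 1 (w1 leaves); pivot element 3.
Pivot on row 1; the z-row RHS becomes 0 − (-2)·(11/3) = 22/3.
Next entering variable (most negative z-row entry -4): r.
Ratio test on column r — row 1: (11/3)/1 = 11/3; row 2: entry -2 ≤ 0; row 3: (1/3)/3 = 1/9; row 4: (58/3)/2 = 29/3. Minimum is 1/9 at row 3 (w3 leaves); pivot element 3.
After the second pivot the z-row RHS is 22/3 − (-4)·(1/9) = 70/9.

70/9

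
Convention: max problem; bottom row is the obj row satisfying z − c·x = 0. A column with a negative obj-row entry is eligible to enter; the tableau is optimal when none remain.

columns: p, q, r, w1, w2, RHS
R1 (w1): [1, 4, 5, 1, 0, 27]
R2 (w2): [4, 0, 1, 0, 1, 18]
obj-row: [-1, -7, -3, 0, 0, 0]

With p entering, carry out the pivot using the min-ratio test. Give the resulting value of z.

Ratio test on column p — row 1: 27/1 = 27; row 2: 18/4 = 9/2. Minimum is 9/2 at row 2 (w2 leaves); pivot element 4.
Pivot on row 2; the obj-row RHS becomes 0 − (-1)·(9/2) = 9/2.

9/2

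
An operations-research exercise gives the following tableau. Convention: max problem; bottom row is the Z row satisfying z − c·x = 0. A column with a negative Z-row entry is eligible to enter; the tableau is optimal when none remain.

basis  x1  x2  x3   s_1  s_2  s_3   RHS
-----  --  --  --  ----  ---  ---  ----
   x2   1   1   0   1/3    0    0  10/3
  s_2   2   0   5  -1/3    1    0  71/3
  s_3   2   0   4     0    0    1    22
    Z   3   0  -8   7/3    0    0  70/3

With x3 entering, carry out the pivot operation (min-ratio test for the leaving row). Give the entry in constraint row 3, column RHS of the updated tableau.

46/15

Ratio test on column x3 — row 1: entry 0 ≤ 0; row 2: (71/3)/5 = 71/15; row 3: 22/4 = 11/2. Minimum is 71/15 at row 2 (s_2 leaves); pivot element 5.
Divide row 2 by 5; eliminate column x3 from the other rows.
Row 3 update in column RHS: 22 − 4·(71/15) = 46/15.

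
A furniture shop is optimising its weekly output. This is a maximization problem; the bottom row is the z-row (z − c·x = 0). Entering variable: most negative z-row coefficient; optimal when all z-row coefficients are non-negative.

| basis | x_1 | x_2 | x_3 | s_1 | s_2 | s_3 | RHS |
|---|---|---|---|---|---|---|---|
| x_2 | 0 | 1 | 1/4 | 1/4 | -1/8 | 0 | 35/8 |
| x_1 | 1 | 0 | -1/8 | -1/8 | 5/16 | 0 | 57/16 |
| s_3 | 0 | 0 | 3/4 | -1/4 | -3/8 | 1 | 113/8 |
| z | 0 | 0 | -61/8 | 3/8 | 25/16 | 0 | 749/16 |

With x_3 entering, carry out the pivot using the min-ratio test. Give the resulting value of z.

721/4

Ratio test on column x_3 — row 1: (35/8)/(1/4) = 35/2; row 2: entry -1/8 ≤ 0; row 3: (113/8)/(3/4) = 113/6. Minimum is 35/2 at row 1 (x_2 leaves); pivot element 1/4.
Pivot on row 1; the z-row RHS becomes 749/16 − (-61/8)·(35/2) = 721/4.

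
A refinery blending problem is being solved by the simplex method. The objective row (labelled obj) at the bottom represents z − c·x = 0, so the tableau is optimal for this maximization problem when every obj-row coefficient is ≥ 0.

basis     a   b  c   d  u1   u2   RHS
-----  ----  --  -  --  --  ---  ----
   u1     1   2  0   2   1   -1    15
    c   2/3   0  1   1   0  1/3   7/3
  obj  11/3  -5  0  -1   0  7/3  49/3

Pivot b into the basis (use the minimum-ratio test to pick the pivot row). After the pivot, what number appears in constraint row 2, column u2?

Ratio test on column b — row 1: 15/2 = 15/2; row 2: entry 0 ≤ 0. Minimum is 15/2 at row 1 (u1 leaves); pivot element 2.
Divide row 1 by 2; eliminate column b from the other rows.
Row 2 update in column u2: 1/3 − 0·(-1/2) = 1/3.

1/3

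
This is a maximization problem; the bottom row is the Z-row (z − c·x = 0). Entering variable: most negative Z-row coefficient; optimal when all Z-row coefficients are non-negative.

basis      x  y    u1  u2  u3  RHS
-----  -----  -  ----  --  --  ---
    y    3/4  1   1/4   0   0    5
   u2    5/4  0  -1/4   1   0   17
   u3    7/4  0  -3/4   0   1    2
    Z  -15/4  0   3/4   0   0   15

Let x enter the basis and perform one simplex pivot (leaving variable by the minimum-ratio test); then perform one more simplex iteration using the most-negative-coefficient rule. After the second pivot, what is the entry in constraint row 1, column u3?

-3/4

Ratio test on column x — row 1: 5/(3/4) = 20/3; row 2: 17/(5/4) = 68/5; row 3: 2/(7/4) = 8/7. Minimum is 8/7 at row 3 (u3 leaves); pivot element 7/4.
Divide row 3 by 7/4; eliminate column x from the other rows.
Second iteration: most negative Z-row entry is -6/7 in column u1, so u1 enters.
Ratio test on column u1 — row 1: (29/7)/(4/7) = 29/4; row 2: (109/7)/(2/7) = 109/2; row 3: entry -3/7 ≤ 0. Minimum is 29/4 at row 1 (y leaves); pivot element 4/7.
Divide row 1 by 4/7; eliminate column u1 from the other rows.
After both pivots, the entry at constraint row 1, column u3 is -3/4.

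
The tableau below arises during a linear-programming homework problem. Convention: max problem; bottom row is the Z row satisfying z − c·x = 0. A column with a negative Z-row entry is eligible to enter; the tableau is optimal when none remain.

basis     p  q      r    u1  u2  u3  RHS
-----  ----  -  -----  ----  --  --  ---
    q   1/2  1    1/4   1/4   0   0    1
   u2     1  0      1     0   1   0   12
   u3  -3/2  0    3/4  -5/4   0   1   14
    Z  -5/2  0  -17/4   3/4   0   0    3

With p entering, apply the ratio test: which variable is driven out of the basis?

Column p entries and ratios — q: 1/(1/2) = 2; u2: 12/1 = 12; u3: -3/2 ≤ 0, skip.
Smallest ratio is 2 in the row of q, so q leaves.

q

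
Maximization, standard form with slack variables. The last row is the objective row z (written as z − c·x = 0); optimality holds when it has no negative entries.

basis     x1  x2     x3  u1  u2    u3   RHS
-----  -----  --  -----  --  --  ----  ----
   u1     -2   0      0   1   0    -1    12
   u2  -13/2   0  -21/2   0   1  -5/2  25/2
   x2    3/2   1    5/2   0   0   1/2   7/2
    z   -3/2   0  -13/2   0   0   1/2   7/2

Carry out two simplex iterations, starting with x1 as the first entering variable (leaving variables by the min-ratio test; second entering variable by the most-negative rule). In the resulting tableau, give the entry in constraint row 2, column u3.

Ratio test on column x1 — row 1: entry -2 ≤ 0; row 2: entry -13/2 ≤ 0; row 3: (7/2)/(3/2) = 7/3. Minimum is 7/3 at row 3 (x2 leaves); pivot element 3/2.
Divide row 3 by 3/2; eliminate column x1 from the other rows.
Second iteration: most negative z-row entry is -4 in column x3, so x3 enters.
Ratio test on column x3 — row 1: (50/3)/(10/3) = 5; row 2: (83/3)/(1/3) = 83; row 3: (7/3)/(5/3) = 7/5. Minimum is 7/5 at row 3 (x1 leaves); pivot element 5/3.
Divide row 3 by 5/3; eliminate column x3 from the other rows.
After both pivots, the entry at constraint row 2, column u3 is -2/5.

-2/5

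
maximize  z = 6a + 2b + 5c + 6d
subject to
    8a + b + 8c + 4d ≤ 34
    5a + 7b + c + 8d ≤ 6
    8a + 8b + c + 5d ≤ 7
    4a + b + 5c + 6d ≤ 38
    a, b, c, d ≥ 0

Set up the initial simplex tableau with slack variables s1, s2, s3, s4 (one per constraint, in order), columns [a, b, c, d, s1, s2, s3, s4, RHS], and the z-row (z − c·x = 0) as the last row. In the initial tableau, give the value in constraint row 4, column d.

Constraint 4 has coefficient 6 on d.

6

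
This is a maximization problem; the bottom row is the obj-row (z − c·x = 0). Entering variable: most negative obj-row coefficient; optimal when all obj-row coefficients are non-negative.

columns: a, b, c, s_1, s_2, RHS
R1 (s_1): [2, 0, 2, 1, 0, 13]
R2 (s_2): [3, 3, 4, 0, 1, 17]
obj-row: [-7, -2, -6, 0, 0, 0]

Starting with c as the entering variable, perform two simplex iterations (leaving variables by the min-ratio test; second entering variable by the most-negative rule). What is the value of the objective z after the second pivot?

119/3

Ratio test on column c — row 1: 13/2 = 13/2; row 2: 17/4 = 17/4. Minimum is 17/4 at row 2 (s_2 leaves); pivot element 4.
Pivot on row 2; the obj-row RHS becomes 0 − (-6)·(17/4) = 51/2.
Next entering variable (most negative obj-row entry -5/2): a.
Ratio test on column a — row 1: (9/2)/(1/2) = 9; row 2: (17/4)/(3/4) = 17/3. Minimum is 17/3 at row 2 (c leaves); pivot element 3/4.
After the second pivot the obj-row RHS is 51/2 − (-5/2)·(17/3) = 119/3.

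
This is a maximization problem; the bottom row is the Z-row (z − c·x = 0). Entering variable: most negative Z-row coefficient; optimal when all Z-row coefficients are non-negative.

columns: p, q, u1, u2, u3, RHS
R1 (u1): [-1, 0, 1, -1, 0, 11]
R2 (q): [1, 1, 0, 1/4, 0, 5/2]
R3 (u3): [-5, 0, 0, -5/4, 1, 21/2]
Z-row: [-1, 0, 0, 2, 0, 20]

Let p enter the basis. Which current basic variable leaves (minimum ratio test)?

Column p entries and ratios — u1: -1 ≤ 0, skip; q: (5/2)/1 = 5/2; u3: -5 ≤ 0, skip.
Smallest ratio is 5/2 in the row of q, so q leaves.

q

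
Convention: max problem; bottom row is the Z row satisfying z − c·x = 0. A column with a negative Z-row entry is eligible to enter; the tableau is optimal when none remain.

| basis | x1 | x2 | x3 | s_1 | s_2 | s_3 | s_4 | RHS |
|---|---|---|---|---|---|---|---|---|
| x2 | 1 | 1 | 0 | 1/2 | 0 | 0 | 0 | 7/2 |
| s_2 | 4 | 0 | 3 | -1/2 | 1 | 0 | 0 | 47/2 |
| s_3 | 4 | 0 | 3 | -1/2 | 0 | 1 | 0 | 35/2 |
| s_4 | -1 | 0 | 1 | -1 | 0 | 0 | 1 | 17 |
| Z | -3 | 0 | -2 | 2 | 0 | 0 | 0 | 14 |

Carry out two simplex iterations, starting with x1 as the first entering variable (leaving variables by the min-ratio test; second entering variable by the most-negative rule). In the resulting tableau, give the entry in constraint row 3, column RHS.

7/6

Ratio test on column x1 — row 1: (7/2)/1 = 7/2; row 2: (47/2)/4 = 47/8; row 3: (35/2)/4 = 35/8; row 4: entry -1 ≤ 0. Minimum is 7/2 at row 1 (x2 leaves); pivot element 1.
Divide row 1 by 1; eliminate column x1 from the other rows.
Second iteration: most negative Z-row entry is -2 in column x3, so x3 enters.
Ratio test on column x3 — row 1: entry 0 ≤ 0; row 2: (19/2)/3 = 19/6; row 3: (7/2)/3 = 7/6; row 4: (41/2)/1 = 41/2. Minimum is 7/6 at row 3 (s_3 leaves); pivot element 3.
Divide row 3 by 3; eliminate column x3 from the other rows.
After both pivots, the entry at constraint row 3, column RHS is 7/6.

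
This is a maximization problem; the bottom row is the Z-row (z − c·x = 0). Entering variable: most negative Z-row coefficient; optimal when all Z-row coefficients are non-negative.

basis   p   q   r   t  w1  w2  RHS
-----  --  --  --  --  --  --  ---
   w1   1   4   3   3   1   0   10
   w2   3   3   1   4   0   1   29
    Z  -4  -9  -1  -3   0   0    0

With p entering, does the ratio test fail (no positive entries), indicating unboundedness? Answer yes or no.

no

Column p has positive entries in row(s) 1, 2, so the ratio test bounds it — not unbounded.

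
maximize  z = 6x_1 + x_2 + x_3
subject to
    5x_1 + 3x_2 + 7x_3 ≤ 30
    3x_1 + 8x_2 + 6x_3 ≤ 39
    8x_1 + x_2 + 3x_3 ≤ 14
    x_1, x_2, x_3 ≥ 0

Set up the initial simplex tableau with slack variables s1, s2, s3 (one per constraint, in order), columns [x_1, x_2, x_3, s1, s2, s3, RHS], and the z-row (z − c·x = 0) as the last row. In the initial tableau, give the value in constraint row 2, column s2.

1

Slack s2 belongs to constraint 2; its column is the unit vector e_2, so the entry in row 2 is 1.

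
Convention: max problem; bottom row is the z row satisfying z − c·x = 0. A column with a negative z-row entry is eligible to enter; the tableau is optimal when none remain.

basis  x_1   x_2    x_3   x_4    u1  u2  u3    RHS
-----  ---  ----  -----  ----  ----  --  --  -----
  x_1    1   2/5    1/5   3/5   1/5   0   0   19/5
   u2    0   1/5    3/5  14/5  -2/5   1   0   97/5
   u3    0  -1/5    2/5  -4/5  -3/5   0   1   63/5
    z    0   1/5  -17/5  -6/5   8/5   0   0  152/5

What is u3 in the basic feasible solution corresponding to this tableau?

u3 is basic (row 3); its value is the RHS of that row, 63/5.

63/5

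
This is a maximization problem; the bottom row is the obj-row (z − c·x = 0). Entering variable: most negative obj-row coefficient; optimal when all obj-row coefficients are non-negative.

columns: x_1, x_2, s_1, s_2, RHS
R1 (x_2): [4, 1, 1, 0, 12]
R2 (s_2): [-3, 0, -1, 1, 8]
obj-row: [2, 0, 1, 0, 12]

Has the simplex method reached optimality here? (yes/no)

yes

Every obj-row coefficient is ≥ 0, so the tableau is optimal.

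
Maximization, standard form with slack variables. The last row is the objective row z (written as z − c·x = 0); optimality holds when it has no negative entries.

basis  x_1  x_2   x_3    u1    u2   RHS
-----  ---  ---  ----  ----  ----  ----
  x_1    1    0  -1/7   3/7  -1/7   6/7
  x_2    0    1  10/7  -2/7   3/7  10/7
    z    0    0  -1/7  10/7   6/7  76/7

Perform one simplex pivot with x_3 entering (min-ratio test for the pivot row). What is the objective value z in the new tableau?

Ratio test on column x_3 — row 1: entry -1/7 ≤ 0; row 2: (10/7)/(10/7) = 1. Minimum is 1 at row 2 (x_2 leaves); pivot element 10/7.
Pivot on row 2; the z-row RHS becomes 76/7 − (-1/7)·1 = 11.

11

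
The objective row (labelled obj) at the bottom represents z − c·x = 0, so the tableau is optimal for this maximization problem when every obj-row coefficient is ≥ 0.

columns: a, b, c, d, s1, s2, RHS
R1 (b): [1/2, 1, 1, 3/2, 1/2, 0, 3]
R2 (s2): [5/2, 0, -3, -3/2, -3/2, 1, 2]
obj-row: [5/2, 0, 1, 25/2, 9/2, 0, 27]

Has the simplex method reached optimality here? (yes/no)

yes

Every obj-row coefficient is ≥ 0, so the tableau is optimal.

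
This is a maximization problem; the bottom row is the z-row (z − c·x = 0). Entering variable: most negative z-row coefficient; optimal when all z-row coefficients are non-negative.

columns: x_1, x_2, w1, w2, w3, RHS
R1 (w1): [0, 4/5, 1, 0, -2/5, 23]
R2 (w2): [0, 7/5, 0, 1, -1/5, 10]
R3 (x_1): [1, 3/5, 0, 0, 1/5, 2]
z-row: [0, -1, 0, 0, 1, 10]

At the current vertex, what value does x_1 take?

x_1 is basic (row 3); its value is the RHS of that row, 2.

2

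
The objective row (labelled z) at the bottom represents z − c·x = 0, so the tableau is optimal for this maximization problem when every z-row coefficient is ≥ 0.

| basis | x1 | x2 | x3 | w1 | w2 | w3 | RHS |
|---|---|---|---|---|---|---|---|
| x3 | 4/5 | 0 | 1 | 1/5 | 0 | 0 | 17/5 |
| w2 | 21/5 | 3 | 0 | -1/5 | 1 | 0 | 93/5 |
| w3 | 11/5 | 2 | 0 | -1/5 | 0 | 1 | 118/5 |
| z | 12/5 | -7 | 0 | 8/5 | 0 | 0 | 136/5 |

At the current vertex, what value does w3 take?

118/5

w3 is basic (row 3); its value is the RHS of that row, 118/5.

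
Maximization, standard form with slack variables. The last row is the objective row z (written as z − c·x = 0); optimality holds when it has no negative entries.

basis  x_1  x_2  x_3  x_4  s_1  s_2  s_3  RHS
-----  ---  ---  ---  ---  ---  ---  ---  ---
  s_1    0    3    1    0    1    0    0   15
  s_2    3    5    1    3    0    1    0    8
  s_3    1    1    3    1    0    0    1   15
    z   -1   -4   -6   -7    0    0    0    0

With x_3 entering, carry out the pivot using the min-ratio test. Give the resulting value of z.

Ratio test on column x_3 — row 1: 15/1 = 15; row 2: 8/1 = 8; row 3: 15/3 = 5. Minimum is 5 at row 3 (s_3 leaves); pivot element 3.
Pivot on row 3; the z-row RHS becomes 0 − (-6)·5 = 30.

30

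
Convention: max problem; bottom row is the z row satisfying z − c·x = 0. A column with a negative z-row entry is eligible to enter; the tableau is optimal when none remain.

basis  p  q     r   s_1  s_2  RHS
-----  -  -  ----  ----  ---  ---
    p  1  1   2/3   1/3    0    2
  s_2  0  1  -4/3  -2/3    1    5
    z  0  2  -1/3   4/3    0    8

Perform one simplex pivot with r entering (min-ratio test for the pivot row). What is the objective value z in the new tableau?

9

Ratio test on column r — row 1: 2/(2/3) = 3; row 2: entry -4/3 ≤ 0. Minimum is 3 at row 1 (p leaves); pivot element 2/3.
Pivot on row 1; the z-row RHS becomes 8 − (-1/3)·3 = 9.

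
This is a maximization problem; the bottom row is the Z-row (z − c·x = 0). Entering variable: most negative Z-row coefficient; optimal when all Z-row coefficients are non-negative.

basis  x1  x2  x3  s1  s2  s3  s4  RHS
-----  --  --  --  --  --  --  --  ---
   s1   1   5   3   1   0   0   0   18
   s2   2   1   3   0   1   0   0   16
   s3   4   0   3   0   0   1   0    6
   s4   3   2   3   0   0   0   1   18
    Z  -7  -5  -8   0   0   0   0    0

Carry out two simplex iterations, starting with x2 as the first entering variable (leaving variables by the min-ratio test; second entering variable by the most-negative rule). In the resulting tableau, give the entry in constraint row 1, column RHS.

33/10

Ratio test on column x2 — row 1: 18/5 = 18/5; row 2: 16/1 = 16; row 3: entry 0 ≤ 0; row 4: 18/2 = 9. Minimum is 18/5 at row 1 (s1 leaves); pivot element 5.
Divide row 1 by 5; eliminate column x2 from the other rows.
Second iteration: most negative Z-row entry is -6 in column x1, so x1 enters.
Ratio test on column x1 — row 1: (18/5)/(1/5) = 18; row 2: (62/5)/(9/5) = 62/9; row 3: 6/4 = 3/2; row 4: (54/5)/(13/5) = 54/13. Minimum is 3/2 at row 3 (s3 leaves); pivot element 4.
Divide row 3 by 4; eliminate column x1 from the other rows.
After both pivots, the entry at constraint row 1, column RHS is 33/10.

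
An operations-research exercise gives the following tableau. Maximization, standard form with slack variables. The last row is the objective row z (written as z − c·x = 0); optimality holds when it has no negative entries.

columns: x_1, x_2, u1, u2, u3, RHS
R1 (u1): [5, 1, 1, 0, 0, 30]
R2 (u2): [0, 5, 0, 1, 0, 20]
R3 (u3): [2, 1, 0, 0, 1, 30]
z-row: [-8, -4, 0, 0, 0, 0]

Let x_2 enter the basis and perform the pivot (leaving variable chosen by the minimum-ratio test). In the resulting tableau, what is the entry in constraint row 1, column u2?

Ratio test on column x_2 — row 1: 30/1 = 30; row 2: 20/5 = 4; row 3: 30/1 = 30. Minimum is 4 at row 2 (u2 leaves); pivot element 5.
Divide row 2 by 5; eliminate column x_2 from the other rows.
Row 1 update in column u2: 0 − 1·(1/5) = -1/5.

-1/5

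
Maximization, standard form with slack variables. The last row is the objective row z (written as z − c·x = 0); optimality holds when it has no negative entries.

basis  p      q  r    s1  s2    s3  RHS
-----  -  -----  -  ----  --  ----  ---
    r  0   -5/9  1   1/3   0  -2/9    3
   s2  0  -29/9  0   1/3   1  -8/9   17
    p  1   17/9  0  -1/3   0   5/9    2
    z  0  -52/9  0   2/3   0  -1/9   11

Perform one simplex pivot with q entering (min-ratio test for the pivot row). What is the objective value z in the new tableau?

Ratio test on column q — row 1: entry -5/9 ≤ 0; row 2: entry -29/9 ≤ 0; row 3: 2/(17/9) = 18/17. Minimum is 18/17 at row 3 (p leaves); pivot element 17/9.
Pivot on row 3; the z-row RHS becomes 11 − (-52/9)·(18/17) = 291/17.

291/17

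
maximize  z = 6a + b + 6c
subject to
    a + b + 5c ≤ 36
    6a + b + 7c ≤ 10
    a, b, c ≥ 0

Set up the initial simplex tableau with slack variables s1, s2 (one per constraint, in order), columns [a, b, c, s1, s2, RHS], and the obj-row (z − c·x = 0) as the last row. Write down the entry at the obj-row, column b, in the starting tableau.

The obj-row carries the negated objective coefficients: the b entry is -1.

-1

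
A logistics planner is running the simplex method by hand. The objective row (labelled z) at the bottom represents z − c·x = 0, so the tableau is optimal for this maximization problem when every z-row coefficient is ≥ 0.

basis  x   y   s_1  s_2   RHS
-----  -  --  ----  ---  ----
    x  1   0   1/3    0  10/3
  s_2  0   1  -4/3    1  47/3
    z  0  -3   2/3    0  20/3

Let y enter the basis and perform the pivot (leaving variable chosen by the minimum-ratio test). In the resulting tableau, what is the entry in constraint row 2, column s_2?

Ratio test on column y — row 1: entry 0 ≤ 0; row 2: (47/3)/1 = 47/3. Minimum is 47/3 at row 2 (s_2 leaves); pivot element 1.
Divide row 2 by 1; eliminate column y from the other rows.
In the new row 2, the s_2 entry is the old entry divided by the pivot: 1/1 = 1.

1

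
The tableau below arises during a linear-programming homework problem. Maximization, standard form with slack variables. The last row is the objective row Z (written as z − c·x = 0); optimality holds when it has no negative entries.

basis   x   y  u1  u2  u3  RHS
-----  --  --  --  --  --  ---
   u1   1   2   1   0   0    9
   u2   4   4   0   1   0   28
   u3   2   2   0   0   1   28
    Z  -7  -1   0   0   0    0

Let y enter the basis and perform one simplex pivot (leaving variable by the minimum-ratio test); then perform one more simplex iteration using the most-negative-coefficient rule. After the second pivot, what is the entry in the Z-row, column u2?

Ratio test on column y — row 1: 9/2 = 9/2; row 2: 28/4 = 7; row 3: 28/2 = 14. Minimum is 9/2 at row 1 (u1 leaves); pivot element 2.
Divide row 1 by 2; eliminate column y from the other rows.
Second iteration: most negative Z-row entry is -13/2 in column x, so x enters.
Ratio test on column x — row 1: (9/2)/(1/2) = 9; row 2: 10/2 = 5; row 3: 19/1 = 19. Minimum is 5 at row 2 (u2 leaves); pivot element 2.
Divide row 2 by 2; eliminate column x from the other rows.
After both pivots, the entry at the Z-row, column u2 is 13/4.

13/4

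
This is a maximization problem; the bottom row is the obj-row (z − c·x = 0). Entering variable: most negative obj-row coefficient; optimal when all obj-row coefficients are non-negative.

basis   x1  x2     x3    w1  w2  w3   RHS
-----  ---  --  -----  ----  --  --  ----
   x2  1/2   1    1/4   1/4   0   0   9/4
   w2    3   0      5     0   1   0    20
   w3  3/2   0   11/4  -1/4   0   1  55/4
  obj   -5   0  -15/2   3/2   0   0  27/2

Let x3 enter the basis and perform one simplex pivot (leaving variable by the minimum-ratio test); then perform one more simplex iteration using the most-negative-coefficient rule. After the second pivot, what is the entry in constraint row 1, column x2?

Ratio test on column x3 — row 1: (9/4)/(1/4) = 9; row 2: 20/5 = 4; row 3: (55/4)/(11/4) = 5. Minimum is 4 at row 2 (w2 leaves); pivot element 5.
Divide row 2 by 5; eliminate column x3 from the other rows.
Second iteration: most negative obj-row entry is -1/2 in column x1, so x1 enters.
Ratio test on column x1 — row 1: (5/4)/(7/20) = 25/7; row 2: 4/(3/5) = 20/3; row 3: entry -3/20 ≤ 0. Minimum is 25/7 at row 1 (x2 leaves); pivot element 7/20.
Divide row 1 by 7/20; eliminate column x1 from the other rows.
After both pivots, the entry at constraint row 1, column x2 is 20/7.

20/7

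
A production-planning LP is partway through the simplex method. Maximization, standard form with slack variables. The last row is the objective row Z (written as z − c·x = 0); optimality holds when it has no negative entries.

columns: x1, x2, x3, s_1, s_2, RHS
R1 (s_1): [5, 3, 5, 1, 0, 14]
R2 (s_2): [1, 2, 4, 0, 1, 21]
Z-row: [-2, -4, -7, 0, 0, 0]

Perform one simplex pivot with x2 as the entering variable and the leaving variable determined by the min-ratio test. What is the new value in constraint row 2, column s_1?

Ratio test on column x2 — row 1: 14/3 = 14/3; row 2: 21/2 = 21/2. Minimum is 14/3 at row 1 (s_1 leaves); pivot element 3.
Divide row 1 by 3; eliminate column x2 from the other rows.
Row 2 update in column s_1: 0 − 2·(1/3) = -2/3.

-2/3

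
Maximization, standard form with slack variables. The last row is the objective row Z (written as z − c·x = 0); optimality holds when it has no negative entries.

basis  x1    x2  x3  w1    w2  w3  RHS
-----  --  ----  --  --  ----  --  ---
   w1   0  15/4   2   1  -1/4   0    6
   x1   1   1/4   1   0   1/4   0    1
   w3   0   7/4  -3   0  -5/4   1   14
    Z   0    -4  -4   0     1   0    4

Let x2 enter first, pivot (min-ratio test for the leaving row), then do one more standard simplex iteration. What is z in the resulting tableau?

Ratio test on column x2 — row 1: 6/(15/4) = 8/5; row 2: 1/(1/4) = 4; row 3: 14/(7/4) = 8. Minimum is 8/5 at row 1 (w1 leaves); pivot element 15/4.
Pivot on row 1; the Z-row RHS becomes 4 − (-4)·(8/5) = 52/5.
Next entering variable (most negative Z-row entry -28/15): x3.
Ratio test on column x3 — row 1: (8/5)/(8/15) = 3; row 2: (3/5)/(13/15) = 9/13; row 3: entry -59/15 ≤ 0. Minimum is 9/13 at row 2 (x1 leaves); pivot element 13/15.
After the second pivot the Z-row RHS is 52/5 − (-28/15)·(9/13) = 152/13.

152/13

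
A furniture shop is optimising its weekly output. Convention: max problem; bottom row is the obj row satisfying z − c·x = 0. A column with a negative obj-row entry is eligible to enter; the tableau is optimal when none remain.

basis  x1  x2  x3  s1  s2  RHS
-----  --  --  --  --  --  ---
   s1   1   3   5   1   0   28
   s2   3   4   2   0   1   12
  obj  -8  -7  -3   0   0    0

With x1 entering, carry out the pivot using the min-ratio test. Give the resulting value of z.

32

Ratio test on column x1 — row 1: 28/1 = 28; row 2: 12/3 = 4. Minimum is 4 at row 2 (s2 leaves); pivot element 3.
Pivot on row 2; the obj-row RHS becomes 0 − (-8)·4 = 32.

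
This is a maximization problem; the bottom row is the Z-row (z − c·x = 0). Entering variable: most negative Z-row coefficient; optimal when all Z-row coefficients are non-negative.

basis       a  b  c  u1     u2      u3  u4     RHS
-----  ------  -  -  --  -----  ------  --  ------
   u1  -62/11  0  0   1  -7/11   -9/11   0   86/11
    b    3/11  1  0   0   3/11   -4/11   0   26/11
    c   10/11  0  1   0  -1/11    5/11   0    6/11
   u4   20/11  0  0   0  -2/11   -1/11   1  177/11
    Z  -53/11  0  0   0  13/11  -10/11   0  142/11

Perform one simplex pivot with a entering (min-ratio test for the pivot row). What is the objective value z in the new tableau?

79/5

Ratio test on column a — row 1: entry -62/11 ≤ 0; row 2: (26/11)/(3/11) = 26/3; row 3: (6/11)/(10/11) = 3/5; row 4: (177/11)/(20/11) = 177/20. Minimum is 3/5 at row 3 (c leaves); pivot element 10/11.
Pivot on row 3; the Z-row RHS becomes 142/11 − (-53/11)·(3/5) = 79/5.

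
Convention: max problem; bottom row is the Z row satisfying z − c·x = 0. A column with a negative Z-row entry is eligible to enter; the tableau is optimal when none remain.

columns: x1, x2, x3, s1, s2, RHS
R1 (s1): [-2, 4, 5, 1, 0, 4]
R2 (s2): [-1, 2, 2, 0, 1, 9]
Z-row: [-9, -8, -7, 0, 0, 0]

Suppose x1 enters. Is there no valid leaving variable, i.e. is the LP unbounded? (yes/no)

yes

Every constraint-row entry in column x1 is ≤ 0, so increasing x1 is unbounded.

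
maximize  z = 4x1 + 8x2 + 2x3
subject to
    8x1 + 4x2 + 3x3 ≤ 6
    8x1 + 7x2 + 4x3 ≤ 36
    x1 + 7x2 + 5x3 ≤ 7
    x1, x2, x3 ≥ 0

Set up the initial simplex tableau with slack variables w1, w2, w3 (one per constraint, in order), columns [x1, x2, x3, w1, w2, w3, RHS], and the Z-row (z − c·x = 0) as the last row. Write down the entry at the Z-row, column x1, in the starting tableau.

-4

The Z-row carries the negated objective coefficients: the x1 entry is -4.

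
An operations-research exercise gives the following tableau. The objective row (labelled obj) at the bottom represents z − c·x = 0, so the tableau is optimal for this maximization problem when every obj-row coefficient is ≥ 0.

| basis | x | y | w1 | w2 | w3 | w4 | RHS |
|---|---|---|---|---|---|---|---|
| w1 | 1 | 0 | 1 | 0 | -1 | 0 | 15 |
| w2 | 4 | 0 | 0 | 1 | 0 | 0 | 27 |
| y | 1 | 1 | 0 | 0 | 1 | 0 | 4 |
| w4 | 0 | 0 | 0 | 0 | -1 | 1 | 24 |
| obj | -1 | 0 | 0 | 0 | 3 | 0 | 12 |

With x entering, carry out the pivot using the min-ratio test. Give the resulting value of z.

Ratio test on column x — row 1: 15/1 = 15; row 2: 27/4 = 27/4; row 3: 4/1 = 4; row 4: entry 0 ≤ 0. Minimum is 4 at row 3 (y leaves); pivot element 1.
Pivot on row 3; the obj-row RHS becomes 12 − (-1)·4 = 16.

16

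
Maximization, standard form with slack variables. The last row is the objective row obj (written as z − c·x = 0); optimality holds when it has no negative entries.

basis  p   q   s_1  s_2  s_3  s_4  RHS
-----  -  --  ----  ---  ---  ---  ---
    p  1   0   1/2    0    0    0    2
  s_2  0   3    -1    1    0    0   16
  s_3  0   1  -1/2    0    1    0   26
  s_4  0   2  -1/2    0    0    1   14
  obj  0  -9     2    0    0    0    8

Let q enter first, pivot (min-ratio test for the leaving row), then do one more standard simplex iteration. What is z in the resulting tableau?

60

Ratio test on column q — row 1: entry 0 ≤ 0; row 2: 16/3 = 16/3; row 3: 26/1 = 26; row 4: 14/2 = 7. Minimum is 16/3 at row 2 (s_2 leaves); pivot element 3.
Pivot on row 2; the obj-row RHS becomes 8 − (-9)·(16/3) = 56.
Next entering variable (most negative obj-row entry -1): s_1.
Ratio test on column s_1 — row 1: 2/(1/2) = 4; row 2: entry -1/3 ≤ 0; row 3: entry -1/6 ≤ 0; row 4: (10/3)/(1/6) = 20. Minimum is 4 at row 1 (p leaves); pivot element 1/2.
After the second pivot the obj-row RHS is 56 − (-1)·4 = 60.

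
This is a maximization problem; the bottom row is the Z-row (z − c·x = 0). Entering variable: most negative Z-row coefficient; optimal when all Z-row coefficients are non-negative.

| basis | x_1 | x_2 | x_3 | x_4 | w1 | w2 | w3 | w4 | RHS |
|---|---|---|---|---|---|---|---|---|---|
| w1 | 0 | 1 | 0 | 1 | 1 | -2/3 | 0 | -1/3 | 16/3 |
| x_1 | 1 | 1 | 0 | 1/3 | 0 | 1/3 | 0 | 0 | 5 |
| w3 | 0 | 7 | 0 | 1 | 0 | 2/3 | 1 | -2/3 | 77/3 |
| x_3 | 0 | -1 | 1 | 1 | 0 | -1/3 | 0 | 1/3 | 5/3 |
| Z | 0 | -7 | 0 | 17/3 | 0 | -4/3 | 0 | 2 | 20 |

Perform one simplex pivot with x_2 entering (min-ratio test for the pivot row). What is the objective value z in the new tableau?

137/3

Ratio test on column x_2 — row 1: (16/3)/1 = 16/3; row 2: 5/1 = 5; row 3: (77/3)/7 = 11/3; row 4: entry -1 ≤ 0. Minimum is 11/3 at row 3 (w3 leaves); pivot element 7.
Pivot on row 3; the Z-row RHS becomes 20 − (-7)·(11/3) = 137/3.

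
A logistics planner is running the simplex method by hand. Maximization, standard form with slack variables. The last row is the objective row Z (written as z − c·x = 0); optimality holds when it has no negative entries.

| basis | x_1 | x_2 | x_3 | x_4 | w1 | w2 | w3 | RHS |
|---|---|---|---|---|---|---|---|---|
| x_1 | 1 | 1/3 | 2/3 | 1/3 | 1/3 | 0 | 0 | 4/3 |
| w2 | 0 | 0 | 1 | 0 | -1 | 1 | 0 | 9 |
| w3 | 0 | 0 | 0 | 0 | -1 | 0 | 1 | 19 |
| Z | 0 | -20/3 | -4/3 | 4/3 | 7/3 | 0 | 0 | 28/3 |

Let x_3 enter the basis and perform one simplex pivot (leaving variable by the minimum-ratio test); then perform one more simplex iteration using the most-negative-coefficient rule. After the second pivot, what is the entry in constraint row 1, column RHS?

Ratio test on column x_3 — row 1: (4/3)/(2/3) = 2; row 2: 9/1 = 9; row 3: entry 0 ≤ 0. Minimum is 2 at row 1 (x_1 leaves); pivot element 2/3.
Divide row 1 by 2/3; eliminate column x_3 from the other rows.
Second iteration: most negative Z-row entry is -6 in column x_2, so x_2 enters.
Ratio test on column x_2 — row 1: 2/(1/2) = 4; row 2: entry -1/2 ≤ 0; row 3: entry 0 ≤ 0. Minimum is 4 at row 1 (x_3 leaves); pivot element 1/2.
Divide row 1 by 1/2; eliminate column x_2 from the other rows.
After both pivots, the entry at constraint row 1, column RHS is 4.

4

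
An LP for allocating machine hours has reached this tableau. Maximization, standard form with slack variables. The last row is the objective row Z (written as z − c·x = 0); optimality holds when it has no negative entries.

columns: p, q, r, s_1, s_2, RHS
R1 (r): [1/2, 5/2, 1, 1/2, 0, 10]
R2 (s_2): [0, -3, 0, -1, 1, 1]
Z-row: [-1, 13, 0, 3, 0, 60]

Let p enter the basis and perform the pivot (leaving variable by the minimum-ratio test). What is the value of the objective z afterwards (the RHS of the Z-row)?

Ratio test on column p — row 1: 10/(1/2) = 20; row 2: entry 0 ≤ 0. Minimum is 20 at row 1 (r leaves); pivot element 1/2.
Pivot on row 1; the Z-row RHS becomes 60 − (-1)·20 = 80.

80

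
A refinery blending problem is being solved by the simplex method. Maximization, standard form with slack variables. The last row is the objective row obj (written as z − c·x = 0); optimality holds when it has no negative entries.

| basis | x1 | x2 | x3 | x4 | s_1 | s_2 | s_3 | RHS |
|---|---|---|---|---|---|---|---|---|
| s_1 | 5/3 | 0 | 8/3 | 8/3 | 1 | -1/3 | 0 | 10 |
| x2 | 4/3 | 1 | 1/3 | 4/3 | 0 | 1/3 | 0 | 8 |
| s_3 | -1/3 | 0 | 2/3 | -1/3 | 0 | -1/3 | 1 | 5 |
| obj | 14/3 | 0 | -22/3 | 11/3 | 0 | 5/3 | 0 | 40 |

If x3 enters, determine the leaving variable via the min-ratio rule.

s_1

Column x3 entries and ratios — s_1: 10/(8/3) = 15/4; x2: 8/(1/3) = 24; s_3: 5/(2/3) = 15/2.
Smallest ratio is 15/4 in the row of s_1, so s_1 leaves.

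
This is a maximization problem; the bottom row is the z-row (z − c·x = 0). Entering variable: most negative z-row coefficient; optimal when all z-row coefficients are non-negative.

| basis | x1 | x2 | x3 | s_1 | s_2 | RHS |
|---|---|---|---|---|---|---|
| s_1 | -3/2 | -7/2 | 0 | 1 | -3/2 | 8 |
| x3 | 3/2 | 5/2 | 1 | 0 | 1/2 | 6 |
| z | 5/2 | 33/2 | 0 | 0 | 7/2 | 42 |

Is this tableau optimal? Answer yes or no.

Every z-row coefficient is ≥ 0, so the tableau is optimal.

yes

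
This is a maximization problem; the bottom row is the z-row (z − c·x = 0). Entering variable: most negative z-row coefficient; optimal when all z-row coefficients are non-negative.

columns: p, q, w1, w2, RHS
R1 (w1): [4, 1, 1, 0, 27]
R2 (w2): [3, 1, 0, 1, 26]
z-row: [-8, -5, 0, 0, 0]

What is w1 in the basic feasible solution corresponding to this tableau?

27

w1 is basic (row 1); its value is the RHS of that row, 27.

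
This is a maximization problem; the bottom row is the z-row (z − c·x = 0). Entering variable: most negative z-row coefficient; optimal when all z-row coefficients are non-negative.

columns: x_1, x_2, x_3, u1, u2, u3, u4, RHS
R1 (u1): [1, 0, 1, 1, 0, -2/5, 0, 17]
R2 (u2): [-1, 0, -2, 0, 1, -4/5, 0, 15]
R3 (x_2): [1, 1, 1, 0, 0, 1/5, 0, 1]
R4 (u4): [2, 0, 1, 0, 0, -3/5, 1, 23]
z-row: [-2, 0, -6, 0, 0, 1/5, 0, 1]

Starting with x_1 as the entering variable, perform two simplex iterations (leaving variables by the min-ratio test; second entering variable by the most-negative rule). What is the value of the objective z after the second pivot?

Ratio test on column x_1 — row 1: 17/1 = 17; row 2: entry -1 ≤ 0; row 3: 1/1 = 1; row 4: 23/2 = 23/2. Minimum is 1 at row 3 (x_2 leaves); pivot element 1.
Pivot on row 3; the z-row RHS becomes 1 − (-2)·1 = 3.
Next entering variable (most negative z-row entry -4): x_3.
Ratio test on column x_3 — row 1: entry 0 ≤ 0; row 2: entry -1 ≤ 0; row 3: 1/1 = 1; row 4: entry -1 ≤ 0. Minimum is 1 at row 3 (x_1 leaves); pivot element 1.
After the second pivot the z-row RHS is 3 − (-4)·1 = 7.

7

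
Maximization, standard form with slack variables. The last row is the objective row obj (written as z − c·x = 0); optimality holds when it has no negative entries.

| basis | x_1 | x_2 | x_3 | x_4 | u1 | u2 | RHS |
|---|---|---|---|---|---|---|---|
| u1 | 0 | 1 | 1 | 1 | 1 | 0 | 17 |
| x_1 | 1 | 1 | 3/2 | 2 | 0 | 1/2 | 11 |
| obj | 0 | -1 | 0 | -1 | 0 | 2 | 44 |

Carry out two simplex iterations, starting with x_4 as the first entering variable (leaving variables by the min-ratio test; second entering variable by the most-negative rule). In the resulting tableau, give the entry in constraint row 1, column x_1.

-1

Ratio test on column x_4 — row 1: 17/1 = 17; row 2: 11/2 = 11/2. Minimum is 11/2 at row 2 (x_1 leaves); pivot element 2.
Divide row 2 by 2; eliminate column x_4 from the other rows.
Second iteration: most negative obj-row entry is -1/2 in column x_2, so x_2 enters.
Ratio test on column x_2 — row 1: (23/2)/(1/2) = 23; row 2: (11/2)/(1/2) = 11. Minimum is 11 at row 2 (x_4 leaves); pivot element 1/2.
Divide row 2 by 1/2; eliminate column x_2 from the other rows.
After both pivots, the entry at constraint row 1, column x_1 is -1.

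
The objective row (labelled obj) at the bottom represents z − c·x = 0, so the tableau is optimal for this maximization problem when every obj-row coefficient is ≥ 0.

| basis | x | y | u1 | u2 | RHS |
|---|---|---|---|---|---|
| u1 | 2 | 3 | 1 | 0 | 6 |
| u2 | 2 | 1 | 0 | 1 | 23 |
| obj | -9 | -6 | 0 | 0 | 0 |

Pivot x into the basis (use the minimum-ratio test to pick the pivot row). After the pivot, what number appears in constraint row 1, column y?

3/2

Ratio test on column x — row 1: 6/2 = 3; row 2: 23/2 = 23/2. Minimum is 3 at row 1 (u1 leaves); pivot element 2.
Divide row 1 by 2; eliminate column x from the other rows.
In the new row 1, the y entry is the old entry divided by the pivot: 3/2 = 3/2.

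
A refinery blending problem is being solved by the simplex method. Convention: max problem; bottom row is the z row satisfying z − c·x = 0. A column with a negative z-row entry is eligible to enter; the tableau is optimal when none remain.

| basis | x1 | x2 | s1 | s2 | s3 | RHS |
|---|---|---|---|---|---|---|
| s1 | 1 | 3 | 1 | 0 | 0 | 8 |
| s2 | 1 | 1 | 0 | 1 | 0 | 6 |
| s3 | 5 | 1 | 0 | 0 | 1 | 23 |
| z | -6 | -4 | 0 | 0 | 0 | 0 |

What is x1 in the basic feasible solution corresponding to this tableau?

0

x1 is not in the basis, so in the current basic feasible solution x1 = 0.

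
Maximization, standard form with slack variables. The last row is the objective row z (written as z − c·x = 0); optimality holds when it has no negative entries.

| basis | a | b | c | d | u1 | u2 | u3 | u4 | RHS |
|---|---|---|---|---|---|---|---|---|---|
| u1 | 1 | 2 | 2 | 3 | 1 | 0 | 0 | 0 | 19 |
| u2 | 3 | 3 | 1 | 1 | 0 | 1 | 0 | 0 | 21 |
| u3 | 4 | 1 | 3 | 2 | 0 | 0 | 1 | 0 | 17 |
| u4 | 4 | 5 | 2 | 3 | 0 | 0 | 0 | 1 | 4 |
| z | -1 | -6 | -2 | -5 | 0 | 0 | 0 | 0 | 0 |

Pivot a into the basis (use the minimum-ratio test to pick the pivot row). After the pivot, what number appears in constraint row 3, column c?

Ratio test on column a — row 1: 19/1 = 19; row 2: 21/3 = 7; row 3: 17/4 = 17/4; row 4: 4/4 = 1. Minimum is 1 at row 4 (u4 leaves); pivot element 4.
Divide row 4 by 4; eliminate column a from the other rows.
Row 3 update in column c: 3 − 4·(1/2) = 1.

1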